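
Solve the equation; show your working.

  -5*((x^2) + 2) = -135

Step 1. [-5*((x^2) + 2) = -135] leading coefficient -5: divide by -5, so div: (x^2) + 2 = 27.
Step 2. [(x^2) + 2 = 27] the outer +2 inverts by subtracting 2 ⇒ sub: x^2 = 25.
Step 3. [x^2 = 25] √ both sides: 25 ≥ 0 gives two branches. So sqrt: x = 5 or -5.

Answer: x ∈ {-5, 5}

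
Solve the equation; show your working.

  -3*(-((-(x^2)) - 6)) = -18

Step 1. [-3*(-((-(x^2)) - 6)) = -18] LHS = -3·(…); ÷-3 both sides, so div: -((-(x^2)) - 6) = 6.
Step 2. [-((-(x^2)) - 6) = 6] LHS negated; negate both sides. So neg: (-(x^2)) - 6 = -6.
Step 3. [(-(x^2)) - 6 = -6] the outer -6 inverts by adding 6, so sub: -(x^2) = 0.
Step 4. [-(x^2) = 0] flip signs both sides, so neg: x^2 = 0.
Step 5. [x^2 = 0] LHS squared, RHS 0 ≥ 0: apply √ (±) ⇒ sqrt: x = 0.

Answer: x ∈ {0}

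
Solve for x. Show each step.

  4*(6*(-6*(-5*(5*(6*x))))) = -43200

Step 1. [4*(6*(-6*(-5*(5*(6*x))))) = -43200] LHS = 4·(…); ÷4 both sides. So div: 6*(-6*(-5*(5*(6*x)))) = -10800.
Step 2. [6*(-6*(-5*(5*(6*x)))) = -10800] 6·(inner) — divide through by 6. So div: -6*(-5*(5*(6*x))) = -1800.
Step 3. [-6*(-5*(5*(6*x))) = -1800] -6·(inner) — divide through by -6, so div: -5*(5*(6*x)) = 300.
Step 4. [-5*(5*(6*x)) = 300] -5·(inner) — divide through by -5. So div: 5*(6*x) = -60.
Step 5. [5*(6*x) = -60] divide by the outer 5. So div: 6*x = -12.
Step 6. [6*x = -12] 6·(inner) — divide through by 6, so div: x = -2.

Answer: x ∈ {-2}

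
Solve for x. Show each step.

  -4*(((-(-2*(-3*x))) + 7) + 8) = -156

Step 1. [-4*(((-(-2*(-3*x))) + 7) + 8) = -156] LHS = -4·(…); ÷-4 both sides, so div: ((-(-2*(-3*x))) + 7) + 8 = 39.
Step 2. [((-(-2*(-3*x))) + 7) + 8 = 39] subtract 8: x sits inside (… + 8) ⇒ sub: (-(-2*(-3*x))) + 7 = 31.
Step 3. [(-(-2*(-3*x))) + 7 = 31] subtract 7: x sits inside (… + 7), so sub: -(-2*(-3*x)) = 24.
Step 4. [-(-2*(-3*x)) = 24] LHS negated; negate both sides. So neg: -2*(-3*x) = -24.
Step 5. [-2*(-3*x) = -24] divide by the outer -2 ⇒ div: -3*x = 12.
Step 6. [-3*x = 12] divide by the outer -3. So div: x = -4.

Answer: x ∈ {-4}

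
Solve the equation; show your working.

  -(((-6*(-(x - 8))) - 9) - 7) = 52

Step 1. [-(((-6*(-(x - 8))) - 9) - 7) = 52] flip signs both sides. So neg: ((-6*(-(x - 8))) - 9) - 7 = -52.
Step 2. [((-6*(-(x - 8))) - 9) - 7 = -52] add 7: x sits inside (… - 7) ⇒ sub: (-6*(-(x - 8))) - 9 = -45.
Step 3. [(-6*(-(x - 8))) - 9 = -45] the outer -9 inverts by adding 9, so sub: -6*(-(x - 8)) = -36.
Step 4. [-6*(-(x - 8)) = -36] -6·(inner) — divide through by -6. So div: -(x - 8) = 6.
Step 5. [-(x - 8) = 6] leading − — multiply by −1 ⇒ neg: x - 8 = -6.
Step 6. [x - 8 = -6] peel the -8: add 8 from each side. So sub: x = 2.

Answer: x ∈ {2}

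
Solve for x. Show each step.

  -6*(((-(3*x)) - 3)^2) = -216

Step 1. [-6*(((-(3*x)) - 3)^2) = -216] LHS = -6·(…); ÷-6 both sides. So div: ((-(3*x)) - 3)^2 = 36.
Step 2. [((-(3*x)) - 3)^2 = 36] 36 ≥ 0, LHS is (·)² — take ±√ ⇒ sqrt: (-(3*x)) - 3 = 6 or -6.
Step 3. [(-(3*x)) - 3 = 6 or -6] -3 is outermost — add 3 both sides, so sub: -(3*x) = 9 or -3.
Step 4. [-(3*x) = 9 or -3] leading − — multiply by −1 ⇒ neg: 3*x = -9 or 3.
Step 5. [3*x = -9 or 3] 3 out front; divide by 3, so div: x = -3 or 1.

Answer: x ∈ {-3, 1}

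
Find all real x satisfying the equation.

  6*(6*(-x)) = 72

Step 1. [6*(6*(-x)) = 72] LHS = 6·(…); ÷6 both sides. So div: 6*(-x) = 12.
Step 2. [6*(-x) = 12] divide by the outer 6 ⇒ div: -x = 2.
Step 3. [-x = 2] LHS negated; negate both sides ⇒ neg: x = -2.

Answer: x ∈ {-2}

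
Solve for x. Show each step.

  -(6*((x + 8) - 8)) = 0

Step 1. [-(6*((x + 8) - 8)) = 0] leading − — multiply by −1 ⇒ neg: 6*((x + 8) - 8) = 0.
Step 2. [6*((x + 8) - 8) = 0] LHS = 6·(…); ÷6 both sides, so div: (x + 8) - 8 = 0.
Step 3. [(x + 8) - 8 = 0] 8 comes off first (add 8). So sub: x + 8 = 8.
Step 4. [x + 8 = 8] the outer +8 inverts by subtracting 8. So sub: x = 0.

Answer: x ∈ {0}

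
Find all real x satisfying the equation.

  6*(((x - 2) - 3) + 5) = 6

Step 1. [6*(((x - 2) - 3) + 5) = 6] leading coefficient 6: divide by 6. So div: ((x - 2) - 3) + 5 = 1.
Step 2. [((x - 2) - 3) + 5 = 1] subtract 5: x sits inside (… + 5), so sub: (x - 2) - 3 = -4.
Step 3. [(x - 2) - 3 = -4] -3 is outermost — add 3 both sides. So sub: x - 2 = -1.
Step 4. [x - 2 = -1] the outer -2 inverts by adding 2 ⇒ sub: x = 1.

Answer: x ∈ {1}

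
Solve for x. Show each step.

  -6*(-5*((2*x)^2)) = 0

Step 1. [-6*(-5*((2*x)^2)) = 0] divide by the outer -6. So div: -5*((2*x)^2) = 0.
Step 2. [-5*((2*x)^2) = 0] LHS = -5·(…); ÷-5 both sides ⇒ div: (2*x)^2 = 0.
Step 3. [(2*x)^2 = 0] 0 ≥ 0, LHS is (·)² — take ±√. So sqrt: 2*x = 0.
Step 4. [2*x = 0] LHS = 2·(…); ÷2 both sides ⇒ div: x = 0.

Answer: x ∈ {0}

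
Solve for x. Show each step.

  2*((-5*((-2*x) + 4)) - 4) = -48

Step 1. [2*((-5*((-2*x) + 4)) - 4) = -48] divide by the outer 2, so div: (-5*((-2*x) + 4)) - 4 = -24.
Step 2. [(-5*((-2*x) + 4)) - 4 = -24] 4 comes off first (add 4) ⇒ sub: -5*((-2*x) + 4) = -20.
Step 3. [-5*((-2*x) + 4) = -20] -5 out front; divide by -5 ⇒ div: (-2*x) + 4 = 4.
Step 4. [(-2*x) + 4 = 4] +4 is outermost — subtract 4 both sides. So sub: -2*x = 0.
Step 5. [-2*x = 0] -2 out front; divide by -2, so div: x = 0.

Answer: x ∈ {0}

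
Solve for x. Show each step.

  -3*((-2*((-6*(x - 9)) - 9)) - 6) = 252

Step 1. [-3*((-2*((-6*(x - 9)) - 9)) - 6) = 252] -3·(inner) — divide through by -3. So div: (-2*((-6*(x - 9)) - 9)) - 6 = -84.
Step 2. [(-2*((-6*(x - 9)) - 9)) - 6 = -84] -2 divides every term; factor it out, so factor: ((-6*(x - 9)) - 9) + 3 = 42.
Step 3. [((-6*(x - 9)) - 9) + 3 = 42] peel the +3: subtract 3 from each side, so sub: (-6*(x - 9)) - 9 = 39.
Step 4. [(-6*(x - 9)) - 9 = 39] 9 comes off first (add 9), so sub: -6*(x - 9) = 48.
Step 5. [-6*(x - 9) = 48] divide by the outer -6 ⇒ div: x - 9 = -8.
Step 6. [x - 9 = -8] the outer -9 inverts by adding 9, so sub: x = 1.

Answer: x ∈ {1}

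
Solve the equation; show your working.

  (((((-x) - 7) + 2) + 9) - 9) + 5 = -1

Step 1. [(((((-x) - 7) + 2) + 9) - 9) + 5 = -1] subtract 5: x sits inside (… + 5). So sub: ((((-x) - 7) + 2) + 9) - 9 = -6.
Step 2. [((((-x) - 7) + 2) + 9) - 9 = -6] 9 comes off first (add 9), so sub: (((-x) - 7) + 2) + 9 = 3.
Step 3. [(((-x) - 7) + 2) + 9 = 3] peel the +9: subtract 9 from each side. So sub: ((-x) - 7) + 2 = -6.
Step 4. [((-x) - 7) + 2 = -6] the outer +2 inverts by subtracting 2 ⇒ sub: (-x) - 7 = -8.
Step 5. [(-x) - 7 = -8] 7 comes off first (add 7), so sub: -x = -1.
Step 6. [-x = -1] flip signs both sides. So neg: x = 1.

Answer: x ∈ {1}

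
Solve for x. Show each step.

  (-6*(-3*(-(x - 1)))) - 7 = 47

Step 1. [(-6*(-3*(-(x - 1)))) - 7 = 47] peel the -7: add 7 from each side ⇒ sub: -6*(-3*(-(x - 1))) = 54.
Step 2. [-6*(-3*(-(x - 1))) = 54] -6·(inner) — divide through by -6. So div: -3*(-(x - 1)) = -9.
Step 3. [-3*(-(x - 1)) = -9] leading coefficient -3: divide by -3. So div: -(x - 1) = 3.
Step 4. [-(x - 1) = 3] leading − — multiply by −1. So neg: x - 1 = -3.
Step 5. [x - 1 = -3] -1 is outermost — add 1 both sides. So sub: x = -2.

Answer: x ∈ {-2}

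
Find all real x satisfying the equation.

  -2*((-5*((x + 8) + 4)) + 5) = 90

Step 1. [-2*((-5*((x + 8) + 4)) + 5) = 90] -2 out front; divide by -2. So div: (-5*((x + 8) + 4)) + 5 = -45.
Step 2. [(-5*((x + 8) + 4)) + 5 = -45] common factor -5 (LHS and -45) — divide through ⇒ factor: ((x + 8) + 4) - 1 = 9.
Step 3. [((x + 8) + 4) - 1 = 9] the outer -1 inverts by adding 1 ⇒ sub: (x + 8) + 4 = 10.
Step 4. [(x + 8) + 4 = 10] the outer +4 inverts by subtracting 4 ⇒ sub: x + 8 = 6.
Step 5. [x + 8 = 6] peel the +8: subtract 8 from each side. So sub: x = -2.

Answer: x ∈ {-2}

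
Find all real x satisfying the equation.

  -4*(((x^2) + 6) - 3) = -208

Step 1. [-4*(((x^2) + 6) - 3) = -208] LHS = -4·(…); ÷-4 both sides. So div: ((x^2) + 6) - 3 = 52.
Step 2. [((x^2) + 6) - 3 = 52] -3 is outermost — add 3 both sides ⇒ sub: (x^2) + 6 = 55.
Step 3. [(x^2) + 6 = 55] 6 comes off first (subtract 6) ⇒ sub: x^2 = 49.
Step 4. [x^2 = 49] LHS squared, RHS 49 ≥ 0: apply √ (±) ⇒ sqrt: x = 7 or -7.

Answer: x ∈ {-7, 7}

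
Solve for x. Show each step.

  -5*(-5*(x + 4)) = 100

Step 1. [-5*(-5*(x + 4)) = 100] LHS = -5·(…); ÷-5 both sides, so div: -5*(x + 4) = -20.
Step 2. [-5*(x + 4) = -20] -5 out front; divide by -5. So div: x + 4 = 4.
Step 3. [x + 4 = 4] 4 comes off first (subtract 4). So sub: x = 0.

Answer: x ∈ {0}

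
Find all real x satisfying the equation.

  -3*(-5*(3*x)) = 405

Step 1. [-3*(-5*(3*x)) = 405] leading coefficient -3: divide by -3, so div: -5*(3*x) = -135.
Step 2. [-5*(3*x) = -135] divide by the outer -5, so div: 3*x = 27.
Step 3. [3*x = 27] 3 out front; divide by 3, so div: x = 9.

Answer: x ∈ {9}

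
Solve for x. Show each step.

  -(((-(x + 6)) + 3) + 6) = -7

Step 1. [-(((-(x + 6)) + 3) + 6) = -7] flip signs both sides ⇒ neg: ((-(x + 6)) + 3) + 6 = 7.
Step 2. [((-(x + 6)) + 3) + 6 = 7] subtract 6: x sits inside (… + 6). So sub: (-(x + 6)) + 3 = 1.
Step 3. [(-(x + 6)) + 3 = 1] +3 is outermost — subtract 3 both sides. So sub: -(x + 6) = -2.
Step 4. [-(x + 6) = -2] LHS negated; negate both sides ⇒ neg: x + 6 = 2.
Step 5. [x + 6 = 2] +6 is outermost — subtract 6 both sides. So sub: x = -4.

Answer: x ∈ {-4}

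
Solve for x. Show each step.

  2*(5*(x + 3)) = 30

Step 1. [2*(5*(x + 3)) = 30] LHS = 2·(…); ÷2 both sides ⇒ div: 5*(x + 3) = 15.
Step 2. [5*(x + 3) = 15] divide by the outer 5, so div: x + 3 = 3.
Step 3. [x + 3 = 3] subtract 3: x sits inside (… + 3) ⇒ sub: x = 0.

Answer: x ∈ {0}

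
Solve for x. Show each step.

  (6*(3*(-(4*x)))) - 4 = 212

Step 1. [(6*(3*(-(4*x)))) - 4 = 212] -4 is outermost — add 4 both sides, so sub: 6*(3*(-(4*x))) = 216.
Step 2. [6*(3*(-(4*x))) = 216] divide by the outer 6. So div: 3*(-(4*x)) = 36.
Step 3. [3*(-(4*x)) = 36] 3 out front; divide by 3 ⇒ div: -(4*x) = 12.
Step 4. [-(4*x) = 12] LHS negated; negate both sides ⇒ neg: 4*x = -12.
Step 5. [4*x = -12] leading coefficient 4: divide by 4. So div: x = -3.

Answer: x ∈ {-3}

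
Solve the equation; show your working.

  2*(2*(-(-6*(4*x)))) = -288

Step 1. [2*(2*(-(-6*(4*x)))) = -288] 2 out front; divide by 2. So div: 2*(-(-6*(4*x))) = -144.
Step 2. [2*(-(-6*(4*x))) = -144] divide by the outer 2. So div: -(-6*(4*x)) = -72.
Step 3. [-(-6*(4*x)) = -72] leading − — multiply by −1. So neg: -6*(4*x) = 72.
Step 4. [-6*(4*x) = 72] leading coefficient -6: divide by -6. So div: 4*x = -12.
Step 5. [4*x = -12] leading coefficient 4: divide by 4, so div: x = -3.

Answer: x ∈ {-3}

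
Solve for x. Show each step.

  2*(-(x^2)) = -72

Step 1. [2*(-(x^2)) = -72] 2 out front; divide by 2, so div: -(x^2) = -36.
Step 2. [-(x^2) = -36] flip signs both sides ⇒ neg: x^2 = 36.
Step 3. [x^2 = 36] 36 ≥ 0, LHS is (·)² — take ±√ ⇒ sqrt: x = 6 or -6.

Answer: x ∈ {-6, 6}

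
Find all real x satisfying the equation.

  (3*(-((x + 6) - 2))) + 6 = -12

Step 1. [(3*(-((x + 6) - 2))) + 6 = -12] common factor 3 (LHS and -12) — divide through ⇒ factor: (-((x + 6) - 2)) + 2 = -4.
Step 2. [(-((x + 6) - 2)) + 2 = -4] 2 comes off first (subtract 2), so sub: -((x + 6) - 2) = -6.
Step 3. [-((x + 6) - 2) = -6] leading − — multiply by −1, so neg: (x + 6) - 2 = 6.
Step 4. [(x + 6) - 2 = 6] add 2: x sits inside (… - 2). So sub: x + 6 = 8.
Step 5. [x + 6 = 8] subtract 6: x sits inside (… + 6). So sub: x = 2.

Answer: x ∈ {2}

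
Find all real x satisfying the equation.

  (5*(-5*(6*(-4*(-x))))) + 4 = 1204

Step 1. [(5*(-5*(6*(-4*(-x))))) + 4 = 1204] the outer +4 inverts by subtracting 4, so sub: 5*(-5*(6*(-4*(-x)))) = 1200.
Step 2. [5*(-5*(6*(-4*(-x)))) = 1200] divide by the outer 5 ⇒ div: -5*(6*(-4*(-x))) = 240.
Step 3. [-5*(6*(-4*(-x))) = 240] -5·(inner) — divide through by -5, so div: 6*(-4*(-x)) = -48.
Step 4. [6*(-4*(-x)) = -48] divide by the outer 6, so div: -4*(-x) = -8.
Step 5. [-4*(-x) = -8] -4·(inner) — divide through by -4. So div: -x = 2.
Step 6. [-x = 2] LHS negated; negate both sides. So neg: x = -2.

Answer: x ∈ {-2}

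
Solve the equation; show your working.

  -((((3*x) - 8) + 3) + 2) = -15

Step 1. [-((((3*x) - 8) + 3) + 2) = -15] LHS negated; negate both sides. So neg: (((3*x) - 8) + 3) + 2 = 15.
Step 2. [(((3*x) - 8) + 3) + 2 = 15] subtract 2: x sits inside (… + 2) ⇒ sub: ((3*x) - 8) + 3 = 13.
Step 3. [((3*x) - 8) + 3 = 13] +3 is outermost — subtract 3 both sides. So sub: (3*x) - 8 = 10.
Step 4. [(3*x) - 8 = 10] add 8: x sits inside (… - 8). So sub: 3*x = 18.
Step 5. [3*x = 18] LHS = 3·(…); ÷3 both sides. So div: x = 6.

Answer: x ∈ {6}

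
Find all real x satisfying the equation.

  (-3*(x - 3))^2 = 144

Step 1. [(-3*(x - 3))^2 = 144] √ both sides: 144 ≥ 0 gives two branches. So sqrt: -3*(x - 3) = 12 or -12.
Step 2. [-3*(x - 3) = 12 or -12] -3·(inner) — divide through by -3, so div: x - 3 = -4 or 4.
Step 3. [x - 3 = -4 or 4] the outer -3 inverts by adding 3, so sub: x = -1 or 7.

Answer: x ∈ {-1, 7}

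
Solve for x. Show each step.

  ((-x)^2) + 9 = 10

Step 1. [((-x)^2) + 9 = 10] subtract 9: x sits inside (… + 9). So sub: (-x)^2 = 1.
Step 2. [(-x)^2 = 1] LHS squared, RHS 1 ≥ 0: apply √ (±). So sqrt: -x = 1 or -1.
Step 3. [-x = 1 or -1] flip signs both sides ⇒ neg: x = -1 or 1.

Answer: x ∈ {-1, 1}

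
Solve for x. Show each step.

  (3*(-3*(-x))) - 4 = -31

Step 1. [(3*(-3*(-x))) - 4 = -31] the outer -4 inverts by adding 4, so sub: 3*(-3*(-x)) = -27.
Step 2. [3*(-3*(-x)) = -27] 3·(inner) — divide through by 3, so div: -3*(-x) = -9.
Step 3. [-3*(-x) = -9] -3·(inner) — divide through by -3 ⇒ div: -x = 3.
Step 4. [-x = 3] flip signs both sides ⇒ neg: x = -3.

Answer: x ∈ {-3}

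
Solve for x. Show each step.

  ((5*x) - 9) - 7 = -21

Step 1. [((5*x) - 9) - 7 = -21] add 7: x sits inside (… - 7), so sub: (5*x) - 9 = -14.
Step 2. [(5*x) - 9 = -14] -9 is outermost — add 9 both sides. So sub: 5*x = -5.
Step 3. [5*x = -5] 5 out front; divide by 5. So div: x = -1.

Answer: x ∈ {-1}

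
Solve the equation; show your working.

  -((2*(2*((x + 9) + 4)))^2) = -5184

Step 1. [-((2*(2*((x + 9) + 4)))^2) = -5184] LHS negated; negate both sides. So neg: (2*(2*((x + 9) + 4)))^2 = 5184.
Step 2. [(2*(2*((x + 9) + 4)))^2 = 5184] 5184 ≥ 0, LHS is (·)² — take ±√ ⇒ sqrt: 2*(2*((x + 9) + 4)) = 72 or -72.
Step 3. [2*(2*((x + 9) + 4)) = 72 or -72] 2·(inner) — divide through by 2 ⇒ div: 2*((x + 9) + 4) = 36 or -36.
Step 4. [2*((x + 9) + 4) = 36 or -36] divide by the outer 2 ⇒ div: (x + 9) + 4 = 18 or -18.
Step 5. [(x + 9) + 4 = 18 or -18] the outer +4 inverts by subtracting 4, so sub: x + 9 = 14 or -22.
Step 6. [x + 9 = 14 or -22] the outer +9 inverts by subtracting 9 ⇒ sub: x = 5 or -31.

Answer: x ∈ {-31, 5}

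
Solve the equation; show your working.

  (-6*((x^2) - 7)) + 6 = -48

Step 1. [(-6*((x^2) - 7)) + 6 = -48] -6 divides every term; factor it out. So factor: ((x^2) - 7) - 1 = 8.
Step 2. [((x^2) - 7) - 1 = 8] peel the -1: add 1 from each side. So sub: (x^2) - 7 = 9.
Step 3. [(x^2) - 7 = 9] add 7: x sits inside (… - 7), so sub: x^2 = 16.
Step 4. [x^2 = 16] √ both sides: 16 ≥ 0 gives two branches, so sqrt: x = 4 or -4.

Answer: x ∈ {-4, 4}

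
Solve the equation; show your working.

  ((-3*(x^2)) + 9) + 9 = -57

Step 1. [((-3*(x^2)) + 9) + 9 = -57] subtract 9: x sits inside (… + 9), so sub: (-3*(x^2)) + 9 = -66.
Step 2. [(-3*(x^2)) + 9 = -66] subtract 9: x sits inside (… + 9). So sub: -3*(x^2) = -75.
Step 3. [-3*(x^2) = -75] -3·(inner) — divide through by -3, so div: x^2 = 25.
Step 4. [x^2 = 25] √ both sides: 25 ≥ 0 gives two branches ⇒ sqrt: x = 5 or -5.

Answer: x ∈ {-5, 5}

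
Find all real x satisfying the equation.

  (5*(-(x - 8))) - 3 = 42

Step 1. [(5*(-(x - 8))) - 3 = 42] -3 is outermost — add 3 both sides ⇒ sub: 5*(-(x - 8)) = 45.
Step 2. [5*(-(x - 8)) = 45] 5 out front; divide by 5. So div: -(x - 8) = 9.
Step 3. [-(x - 8) = 9] flip signs both sides. So neg: x - 8 = -9.
Step 4. [x - 8 = -9] 8 comes off first (add 8) ⇒ sub: x = -1.

Answer: x ∈ {-1}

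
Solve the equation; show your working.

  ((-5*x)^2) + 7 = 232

Step 1. [((-5*x)^2) + 7 = 232] the outer +7 inverts by subtracting 7 ⇒ sub: (-5*x)^2 = 225.
Step 2. [(-5*x)^2 = 225] √ both sides: 225 ≥ 0 gives two branches, so sqrt: -5*x = 15 or -15.
Step 3. [-5*x = 15 or -15] -5 out front; divide by -5. So div: x = -3 or 3.

Answer: x ∈ {-3, 3}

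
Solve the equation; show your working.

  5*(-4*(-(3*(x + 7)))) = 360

Step 1. [5*(-4*(-(3*(x + 7)))) = 360] leading coefficient 5: divide by 5 ⇒ div: -4*(-(3*(x + 7))) = 72.
Step 2. [-4*(-(3*(x + 7))) = 72] leading coefficient -4: divide by -4. So div: -(3*(x + 7)) = -18.
Step 3. [-(3*(x + 7)) = -18] leading − — multiply by −1. So neg: 3*(x + 7) = 18.
Step 4. [3*(x + 7) = 18] LHS = 3·(…); ÷3 both sides ⇒ div: x + 7 = 6.
Step 5. [x + 7 = 6] peel the +7: subtract 7 from each side ⇒ sub: x = -1.

Answer: x ∈ {-1}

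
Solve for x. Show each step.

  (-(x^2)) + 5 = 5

Step 1. [(-(x^2)) + 5 = 5] peel the +5: subtract 5 from each side ⇒ sub: -(x^2) = 0.
Step 2. [-(x^2) = 0] flip signs both sides, so neg: x^2 = 0.
Step 3. [x^2 = 0] LHS squared, RHS 0 ≥ 0: apply √ (±). So sqrt: x = 0.

Answer: x ∈ {0}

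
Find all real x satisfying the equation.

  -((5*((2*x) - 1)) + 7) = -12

Step 1. [-((5*((2*x) - 1)) + 7) = -12] LHS negated; negate both sides, so neg: (5*((2*x) - 1)) + 7 = 12.
Step 2. [(5*((2*x) - 1)) + 7 = 12] subtract 7: x sits inside (… + 7). So sub: 5*((2*x) - 1) = 5.
Step 3. [5*((2*x) - 1) = 5] divide by the outer 5. So div: (2*x) - 1 = 1.
Step 4. [(2*x) - 1 = 1] add 1: x sits inside (… - 1) ⇒ sub: 2*x = 2.
Step 5. [2*x = 2] 2·(inner) — divide through by 2 ⇒ div: x = 1.

Answer: x ∈ {1}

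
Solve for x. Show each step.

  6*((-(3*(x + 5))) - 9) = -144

Step 1. [6*((-(3*(x + 5))) - 9) = -144] 6·(inner) — divide through by 6, so div: (-(3*(x + 5))) - 9 = -24.
Step 2. [(-(3*(x + 5))) - 9 = -24] the outer -9 inverts by adding 9. So sub: -(3*(x + 5)) = -15.
Step 3. [-(3*(x + 5)) = -15] LHS negated; negate both sides. So neg: 3*(x + 5) = 15.
Step 4. [3*(x + 5) = 15] leading coefficient 3: divide by 3 ⇒ div: x + 5 = 5.
Step 5. [x + 5 = 5] 5 comes off first (subtract 5) ⇒ sub: x = 0.

Answer: x ∈ {0}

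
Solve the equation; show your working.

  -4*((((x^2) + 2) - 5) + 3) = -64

Step 1. [-4*((((x^2) + 2) - 5) + 3) = -64] -4 out front; divide by -4. So div: (((x^2) + 2) - 5) + 3 = 16.
Step 2. [(((x^2) + 2) - 5) + 3 = 16] peel the +3: subtract 3 from each side. So sub: ((x^2) + 2) - 5 = 13.
Step 3. [((x^2) + 2) - 5 = 13] 5 comes off first (add 5), so sub: (x^2) + 2 = 18.
Step 4. [(x^2) + 2 = 18] +2 is outermost — subtract 2 both sides. So sub: x^2 = 16.
Step 5. [x^2 = 16] √ both sides: 16 ≥ 0 gives two branches ⇒ sqrt: x = 4 or -4.

Answer: x ∈ {-4, 4}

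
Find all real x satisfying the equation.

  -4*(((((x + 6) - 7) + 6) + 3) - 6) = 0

Step 1. [-4*(((((x + 6) - 7) + 6) + 3) - 6) = 0] -4 out front; divide by -4 ⇒ div: ((((x + 6) - 7) + 6) + 3) - 6 = 0.
Step 2. [((((x + 6) - 7) + 6) + 3) - 6 = 0] the outer -6 inverts by adding 6, so sub: (((x + 6) - 7) + 6) + 3 = 6.
Step 3. [(((x + 6) - 7) + 6) + 3 = 6] peel the +3: subtract 3 from each side ⇒ sub: ((x + 6) - 7) + 6 = 3.
Step 4. [((x + 6) - 7) + 6 = 3] 6 comes off first (subtract 6) ⇒ sub: (x + 6) - 7 = -3.
Step 5. [(x + 6) - 7 = -3] 7 comes off first (add 7). So sub: x + 6 = 4.
Step 6. [x + 6 = 4] subtract 6: x sits inside (… + 6), so sub: x = -2.

Answer: x ∈ {-2}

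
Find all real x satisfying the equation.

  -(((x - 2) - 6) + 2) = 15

Step 1. [-(((x - 2) - 6) + 2) = 15] LHS negated; negate both sides, so neg: ((x - 2) - 6) + 2 = -15.
Step 2. [((x - 2) - 6) + 2 = -15] the outer +2 inverts by subtracting 2. So sub: (x - 2) - 6 = -17.
Step 3. [(x - 2) - 6 = -17] 6 comes off first (add 6), so sub: x - 2 = -11.
Step 4. [x - 2 = -11] the outer -2 inverts by adding 2, so sub: x = -9.

Answer: x ∈ {-9}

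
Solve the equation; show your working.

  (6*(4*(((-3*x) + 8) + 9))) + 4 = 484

Step 1. [(6*(4*(((-3*x) + 8) + 9))) + 4 = 484] peel the +4: subtract 4 from each side. So sub: 6*(4*(((-3*x) + 8) + 9)) = 480.
Step 2. [6*(4*(((-3*x) + 8) + 9)) = 480] divide by the outer 6. So div: 4*(((-3*x) + 8) + 9) = 80.
Step 3. [4*(((-3*x) + 8) + 9) = 80] divide by the outer 4. So div: ((-3*x) + 8) + 9 = 20.
Step 4. [((-3*x) + 8) + 9 = 20] 9 comes off first (subtract 9) ⇒ sub: (-3*x) + 8 = 11.
Step 5. [(-3*x) + 8 = 11] 8 comes off first (subtract 8), so sub: -3*x = 3.
Step 6. [-3*x = 3] -3 out front; divide by -3 ⇒ div: x = -1.

Answer: x ∈ {-1}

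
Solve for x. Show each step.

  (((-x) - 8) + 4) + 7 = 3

Step 1. [(((-x) - 8) + 4) + 7 = 3] subtract 7: x sits inside (… + 7) ⇒ sub: ((-x) - 8) + 4 = -4.
Step 2. [((-x) - 8) + 4 = -4] 4 comes off first (subtract 4) ⇒ sub: (-x) - 8 = -8.
Step 3. [(-x) - 8 = -8] the outer -8 inverts by adding 8, so sub: -x = 0.
Step 4. [-x = 0] leading − — multiply by −1. So neg: x = 0.

Answer: x ∈ {0}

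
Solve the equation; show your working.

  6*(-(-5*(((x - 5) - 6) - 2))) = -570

Step 1. [6*(-(-5*(((x - 5) - 6) - 2))) = -570] divide by the outer 6, so div: -(-5*(((x - 5) - 6) - 2)) = -95.
Step 2. [-(-5*(((x - 5) - 6) - 2)) = -95] LHS negated; negate both sides, so neg: -5*(((x - 5) - 6) - 2) = 95.
Step 3. [-5*(((x - 5) - 6) - 2) = 95] -5·(inner) — divide through by -5 ⇒ div: ((x - 5) - 6) - 2 = -19.
Step 4. [((x - 5) - 6) - 2 = -19] 2 comes off first (add 2), so sub: (x - 5) - 6 = -17.
Step 5. [(x - 5) - 6 = -17] the outer -6 inverts by adding 6, so sub: x - 5 = -11.
Step 6. [x - 5 = -11] add 5: x sits inside (… - 5). So sub: x = -6.

Answer: x ∈ {-6}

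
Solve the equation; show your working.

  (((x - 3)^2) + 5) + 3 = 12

Step 1. [(((x - 3)^2) + 5) + 3 = 12] +3 is outermost — subtract 3 both sides, so sub: ((x - 3)^2) + 5 = 9.
Step 2. [((x - 3)^2) + 5 = 9] peel the +5: subtract 5 from each side. So sub: (x - 3)^2 = 4.
Step 3. [(x - 3)^2 = 4] LHS squared, RHS 4 ≥ 0: apply √ (±). So sqrt: x - 3 = 2 or -2.
Step 4. [x - 3 = 2 or -2] peel the -3: add 3 from each side, so sub: x = 5 or 1.

Answer: x ∈ {1, 5}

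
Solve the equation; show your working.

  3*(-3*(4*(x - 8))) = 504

Step 1. [3*(-3*(4*(x - 8))) = 504] 3 out front; divide by 3 ⇒ div: -3*(4*(x - 8)) = 168.
Step 2. [-3*(4*(x - 8)) = 168] -3·(inner) — divide through by -3 ⇒ div: 4*(x - 8) = -56.
Step 3. [4*(x - 8) = -56] leading coefficient 4: divide by 4, so div: x - 8 = -14.
Step 4. [x - 8 = -14] peel the -8: add 8 from each side ⇒ sub: x = -6.

Answer: x ∈ {-6}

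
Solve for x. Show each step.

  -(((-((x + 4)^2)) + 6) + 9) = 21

Step 1. [-(((-((x + 4)^2)) + 6) + 9) = 21] flip signs both sides ⇒ neg: ((-((x + 4)^2)) + 6) + 9 = -21.
Step 2. [((-((x + 4)^2)) + 6) + 9 = -21] the outer +9 inverts by subtracting 9. So sub: (-((x + 4)^2)) + 6 = -30.
Step 3. [(-((x + 4)^2)) + 6 = -30] subtract 6: x sits inside (… + 6), so sub: -((x + 4)^2) = -36.
Step 4. [-((x + 4)^2) = -36] flip signs both sides ⇒ neg: (x + 4)^2 = 36.
Step 5. [(x + 4)^2 = 36] LHS squared, RHS 36 ≥ 0: apply √ (±), so sqrt: x + 4 = 6 or -6.
Step 6. [x + 4 = 6 or -6] subtract 4: x sits inside (… + 4) ⇒ sub: x = 2 or -10.

Answer: x ∈ {-10, 2}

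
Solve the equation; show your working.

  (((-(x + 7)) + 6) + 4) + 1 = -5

Step 1. [(((-(x + 7)) + 6) + 4) + 1 = -5] peel the +1: subtract 1 from each side. So sub: ((-(x + 7)) + 6) + 4 = -6.
Step 2. [((-(x + 7)) + 6) + 4 = -6] the outer +4 inverts by subtracting 4, so sub: (-(x + 7)) + 6 = -10.
Step 3. [(-(x + 7)) + 6 = -10] the outer +6 inverts by subtracting 6, so sub: -(x + 7) = -16.
Step 4. [-(x + 7) = -16] flip signs both sides. So neg: x + 7 = 16.
Step 5. [x + 7 = 16] peel the +7: subtract 7 from each side ⇒ sub: x = 9.

Answer: x ∈ {9}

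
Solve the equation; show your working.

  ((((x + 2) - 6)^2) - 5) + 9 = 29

Step 1. [((((x + 2) - 6)^2) - 5) + 9 = 29] the outer +9 inverts by subtracting 9, so sub: (((x + 2) - 6)^2) - 5 = 20.
Step 2. [(((x + 2) - 6)^2) - 5 = 20] -5 is outermost — add 5 both sides ⇒ sub: ((x + 2) - 6)^2 = 25.
Step 3. [((x + 2) - 6)^2 = 25] LHS squared, RHS 25 ≥ 0: apply √ (±) ⇒ sqrt: (x + 2) - 6 = 5 or -5.
Step 4. [(x + 2) - 6 = 5 or -5] -6 is outermost — add 6 both sides. So sub: x + 2 = 11 or 1.
Step 5. [x + 2 = 11 or 1] subtract 2: x sits inside (… + 2). So sub: x = 9 or -1.

Answer: x ∈ {-1, 9}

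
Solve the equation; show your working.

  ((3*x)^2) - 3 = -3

Step 1. [((3*x)^2) - 3 = -3] -3 is outermost — add 3 both sides ⇒ sub: (3*x)^2 = 0.
Step 2. [(3*x)^2 = 0] √ both sides: 0 ≥ 0 gives two branches. So sqrt: 3*x = 0.
Step 3. [3*x = 0] 3 out front; divide by 3, so div: x = 0.

Answer: x ∈ {0}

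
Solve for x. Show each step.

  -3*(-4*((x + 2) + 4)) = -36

Step 1. [-3*(-4*((x + 2) + 4)) = -36] leading coefficient -3: divide by -3 ⇒ div: -4*((x + 2) + 4) = 12.
Step 2. [-4*((x + 2) + 4) = 12] leading coefficient -4: divide by -4 ⇒ div: (x + 2) + 4 = -3.
Step 3. [(x + 2) + 4 = -3] subtract 4: x sits inside (… + 4), so sub: x + 2 = -7.
Step 4. [x + 2 = -7] +2 is outermost — subtract 2 both sides. So sub: x = -9.

Answer: x ∈ {-9}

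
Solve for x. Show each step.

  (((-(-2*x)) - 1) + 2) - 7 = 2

Step 1. [(((-(-2*x)) - 1) + 2) - 7 = 2] 7 comes off first (add 7), so sub: ((-(-2*x)) - 1) + 2 = 9.
Step 2. [((-(-2*x)) - 1) + 2 = 9] subtract 2: x sits inside (… + 2). So sub: (-(-2*x)) - 1 = 7.
Step 3. [(-(-2*x)) - 1 = 7] -1 is outermost — add 1 both sides. So sub: -(-2*x) = 8.
Step 4. [-(-2*x) = 8] leading − — multiply by −1. So neg: -2*x = -8.
Step 5. [-2*x = -8] divide by the outer -2. So div: x = 4.

Answer: x ∈ {4}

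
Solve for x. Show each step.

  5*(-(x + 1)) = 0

Step 1. [5*(-(x + 1)) = 0] leading coefficient 5: divide by 5. So div: -(x + 1) = 0.
Step 2. [-(x + 1) = 0] flip signs both sides ⇒ neg: x + 1 = 0.
Step 3. [x + 1 = 0] peel the +1: subtract 1 from each side, so sub: x = -1.

Answer: x ∈ {-1}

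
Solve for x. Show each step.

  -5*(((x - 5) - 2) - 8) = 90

Step 1. [-5*(((x - 5) - 2) - 8) = 90] LHS = -5·(…); ÷-5 both sides ⇒ div: ((x - 5) - 2) - 8 = -18.
Step 2. [((x - 5) - 2) - 8 = -18] add 8: x sits inside (… - 8) ⇒ sub: (x - 5) - 2 = -10.
Step 3. [(x - 5) - 2 = -10] the outer -2 inverts by adding 2. So sub: x - 5 = -8.
Step 4. [x - 5 = -8] the outer -5 inverts by adding 5, so sub: x = -3.

Answer: x ∈ {-3}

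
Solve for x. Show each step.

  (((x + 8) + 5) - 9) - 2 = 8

Step 1. [(((x + 8) + 5) - 9) - 2 = 8] peel the -2: add 2 from each side ⇒ sub: ((x + 8) + 5) - 9 = 10.
Step 2. [((x + 8) + 5) - 9 = 10] peel the -9: add 9 from each side ⇒ sub: (x + 8) + 5 = 19.
Step 3. [(x + 8) + 5 = 19] subtract 5: x sits inside (… + 5) ⇒ sub: x + 8 = 14.
Step 4. [x + 8 = 14] subtract 8: x sits inside (… + 8) ⇒ sub: x = 6.

Answer: x ∈ {6}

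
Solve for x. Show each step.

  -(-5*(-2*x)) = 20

Step 1. [-(-5*(-2*x)) = 20] flip signs both sides. So neg: -5*(-2*x) = -20.
Step 2. [-5*(-2*x) = -20] divide by the outer -5. So div: -2*x = 4.
Step 3. [-2*x = 4] -2·(inner) — divide through by -2. So div: x = -2.

Answer: x ∈ {-2}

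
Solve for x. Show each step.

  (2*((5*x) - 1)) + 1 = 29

Step 1. [(2*((5*x) - 1)) + 1 = 29] peel the +1: subtract 1 from each side, so sub: 2*((5*x) - 1) = 28.
Step 2. [2*((5*x) - 1) = 28] 2 out front; divide by 2 ⇒ div: (5*x) - 1 = 14.
Step 3. [(5*x) - 1 = 14] the outer -1 inverts by adding 1. So sub: 5*x = 15.
Step 4. [5*x = 15] 5 out front; divide by 5 ⇒ div: x = 3.

Answer: x ∈ {3}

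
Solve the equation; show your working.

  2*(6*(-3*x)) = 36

Step 1. [2*(6*(-3*x)) = 36] leading coefficient 2: divide by 2, so div: 6*(-3*x) = 18.
Step 2. [6*(-3*x) = 18] LHS = 6·(…); ÷6 both sides ⇒ div: -3*x = 3.
Step 3. [-3*x = 3] -3 out front; divide by -3, so div: x = -1.

Answer: x ∈ {-1}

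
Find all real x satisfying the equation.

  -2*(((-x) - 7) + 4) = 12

Step 1. [-2*(((-x) - 7) + 4) = 12] divide by the outer -2. So div: ((-x) - 7) + 4 = -6.
Step 2. [((-x) - 7) + 4 = -6] subtract 4: x sits inside (… + 4). So sub: (-x) - 7 = -10.
Step 3. [(-x) - 7 = -10] peel the -7: add 7 from each side. So sub: -x = -3.
Step 4. [-x = -3] leading − — multiply by −1 ⇒ neg: x = 3.

Answer: x ∈ {3}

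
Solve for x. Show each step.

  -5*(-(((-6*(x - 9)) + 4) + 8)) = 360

Step 1. [-5*(-(((-6*(x - 9)) + 4) + 8)) = 360] divide by the outer -5, so div: -(((-6*(x - 9)) + 4) + 8) = -72.
Step 2. [-(((-6*(x - 9)) + 4) + 8) = -72] LHS negated; negate both sides. So neg: ((-6*(x - 9)) + 4) + 8 = 72.
Step 3. [((-6*(x - 9)) + 4) + 8 = 72] +8 is outermost — subtract 8 both sides. So sub: (-6*(x - 9)) + 4 = 64.
Step 4. [(-6*(x - 9)) + 4 = 64] peel the +4: subtract 4 from each side, so sub: -6*(x - 9) = 60.
Step 5. [-6*(x - 9) = 60] LHS = -6·(…); ÷-6 both sides. So div: x - 9 = -10.
Step 6. [x - 9 = -10] peel the -9: add 9 from each side, so sub: x = -1.

Answer: x ∈ {-1}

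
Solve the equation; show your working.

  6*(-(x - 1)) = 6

Step 1. [6*(-(x - 1)) = 6] divide by the outer 6. So div: -(x - 1) = 1.
Step 2. [-(x - 1) = 1] leading − — multiply by −1. So neg: x - 1 = -1.
Step 3. [x - 1 = -1] the outer -1 inverts by adding 1 ⇒ sub: x = 0.

Answer: x ∈ {0}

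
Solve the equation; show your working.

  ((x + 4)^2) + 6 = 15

Step 1. [((x + 4)^2) + 6 = 15] the outer +6 inverts by subtracting 6, so sub: (x + 4)^2 = 9.
Step 2. [(x + 4)^2 = 9] √ both sides: 9 ≥ 0 gives two branches ⇒ sqrt: x + 4 = 3 or -3.
Step 3. [x + 4 = 3 or -3] 4 comes off first (subtract 4). So sub: x = -1 or -7.

Answer: x ∈ {-7, -1}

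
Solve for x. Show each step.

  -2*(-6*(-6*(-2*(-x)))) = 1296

Step 1. [-2*(-6*(-6*(-2*(-x)))) = 1296] -2·(inner) — divide through by -2, so div: -6*(-6*(-2*(-x))) = -648.
Step 2. [-6*(-6*(-2*(-x))) = -648] leading coefficient -6: divide by -6. So div: -6*(-2*(-x)) = 108.
Step 3. [-6*(-2*(-x)) = 108] -6·(inner) — divide through by -6, so div: -2*(-x) = -18.
Step 4. [-2*(-x) = -18] divide by the outer -2 ⇒ div: -x = 9.
Step 5. [-x = 9] leading − — multiply by −1, so neg: x = -9.

Answer: x ∈ {-9}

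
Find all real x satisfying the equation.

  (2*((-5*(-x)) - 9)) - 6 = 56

Step 1. [(2*((-5*(-x)) - 9)) - 6 = 56] peel the -6: add 6 from each side. So sub: 2*((-5*(-x)) - 9) = 62.
Step 2. [2*((-5*(-x)) - 9) = 62] leading coefficient 2: divide by 2 ⇒ div: (-5*(-x)) - 9 = 31.
Step 3. [(-5*(-x)) - 9 = 31] peel the -9: add 9 from each side. So sub: -5*(-x) = 40.
Step 4. [-5*(-x) = 40] LHS = -5·(…); ÷-5 both sides. So div: -x = -8.
Step 5. [-x = -8] LHS negated; negate both sides. So neg: x = 8.

Answer: x ∈ {8}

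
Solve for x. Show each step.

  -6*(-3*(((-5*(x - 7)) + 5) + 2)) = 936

Step 1. [-6*(-3*(((-5*(x - 7)) + 5) + 2)) = 936] -6 out front; divide by -6. So div: -3*(((-5*(x - 7)) + 5) + 2) = -156.
Step 2. [-3*(((-5*(x - 7)) + 5) + 2) = -156] leading coefficient -3: divide by -3 ⇒ div: ((-5*(x - 7)) + 5) + 2 = 52.
Step 3. [((-5*(x - 7)) + 5) + 2 = 52] +2 is outermost — subtract 2 both sides, so sub: (-5*(x - 7)) + 5 = 50.
Step 4. [(-5*(x - 7)) + 5 = 50] peel the +5: subtract 5 from each side. So sub: -5*(x - 7) = 45.
Step 5. [-5*(x - 7) = 45] leading coefficient -5: divide by -5 ⇒ div: x - 7 = -9.
Step 6. [x - 7 = -9] -7 is outermost — add 7 both sides. So sub: x = -2.

Answer: x ∈ {-2}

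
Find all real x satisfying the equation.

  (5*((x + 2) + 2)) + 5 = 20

Step 1. [(5*((x + 2) + 2)) + 5 = 20] peel the +5: subtract 5 from each side, so sub: 5*((x + 2) + 2) = 15.
Step 2. [5*((x + 2) + 2) = 15] 5·(inner) — divide through by 5. So div: (x + 2) + 2 = 3.
Step 3. [(x + 2) + 2 = 3] subtract 2: x sits inside (… + 2). So sub: x + 2 = 1.
Step 4. [x + 2 = 1] +2 is outermost — subtract 2 both sides. So sub: x = -1.

Answer: x ∈ {-1}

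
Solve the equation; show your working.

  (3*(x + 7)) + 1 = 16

Step 1. [(3*(x + 7)) + 1 = 16] the outer +1 inverts by subtracting 1, so sub: 3*(x + 7) = 15.
Step 2. [3*(x + 7) = 15] LHS = 3·(…); ÷3 both sides. So div: x + 7 = 5.
Step 3. [x + 7 = 5] peel the +7: subtract 7 from each side ⇒ sub: x = -2.

Answer: x ∈ {-2}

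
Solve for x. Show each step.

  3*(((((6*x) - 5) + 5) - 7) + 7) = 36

Step 1. [3*(((((6*x) - 5) + 5) - 7) + 7) = 36] leading coefficient 3: divide by 3 ⇒ div: ((((6*x) - 5) + 5) - 7) + 7 = 12.
Step 2. [((((6*x) - 5) + 5) - 7) + 7 = 12] subtract 7: x sits inside (… + 7), so sub: (((6*x) - 5) + 5) - 7 = 5.
Step 3. [(((6*x) - 5) + 5) - 7 = 5] the outer -7 inverts by adding 7, so sub: ((6*x) - 5) + 5 = 12.
Step 4. [((6*x) - 5) + 5 = 12] peel the +5: subtract 5 from each side. So sub: (6*x) - 5 = 7.
Step 5. [(6*x) - 5 = 7] 5 comes off first (add 5), so sub: 6*x = 12.
Step 6. [6*x = 12] leading coefficient 6: divide by 6. So div: x = 2.

Answer: x ∈ {2}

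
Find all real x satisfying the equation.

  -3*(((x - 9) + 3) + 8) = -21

Step 1. [-3*(((x - 9) + 3) + 8) = -21] divide by the outer -3. So div: ((x - 9) + 3) + 8 = 7.
Step 2. [((x - 9) + 3) + 8 = 7] subtract 8: x sits inside (… + 8). So sub: (x - 9) + 3 = -1.
Step 3. [(x - 9) + 3 = -1] peel the +3: subtract 3 from each side ⇒ sub: x - 9 = -4.
Step 4. [x - 9 = -4] 9 comes off first (add 9). So sub: x = 5.

Answer: x ∈ {5}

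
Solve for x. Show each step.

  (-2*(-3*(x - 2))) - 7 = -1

Step 1. [(-2*(-3*(x - 2))) - 7 = -1] add 7: x sits inside (… - 7). So sub: -2*(-3*(x - 2)) = 6.
Step 2. [-2*(-3*(x - 2)) = 6] -2·(inner) — divide through by -2 ⇒ div: -3*(x - 2) = -3.
Step 3. [-3*(x - 2) = -3] -3·(inner) — divide through by -3, so div: x - 2 = 1.
Step 4. [x - 2 = 1] the outer -2 inverts by adding 2, so sub: x = 3.

Answer: x ∈ {3}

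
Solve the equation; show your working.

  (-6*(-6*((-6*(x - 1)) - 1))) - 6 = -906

Step 1. [(-6*(-6*((-6*(x - 1)) - 1))) - 6 = -906] peel the -6: add 6 from each side, so sub: -6*(-6*((-6*(x - 1)) - 1)) = -900.
Step 2. [-6*(-6*((-6*(x - 1)) - 1)) = -900] leading coefficient -6: divide by -6. So div: -6*((-6*(x - 1)) - 1) = 150.
Step 3. [-6*((-6*(x - 1)) - 1) = 150] -6 out front; divide by -6 ⇒ div: (-6*(x - 1)) - 1 = -25.
Step 4. [(-6*(x - 1)) - 1 = -25] -1 is outermost — add 1 both sides, so sub: -6*(x - 1) = -24.
Step 5. [-6*(x - 1) = -24] -6 out front; divide by -6. So div: x - 1 = 4.
Step 6. [x - 1 = 4] add 1: x sits inside (… - 1). So sub: x = 5.

Answer: x ∈ {5}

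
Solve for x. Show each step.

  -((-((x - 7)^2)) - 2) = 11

Step 1. [-((-((x - 7)^2)) - 2) = 11] flip signs both sides. So neg: (-((x - 7)^2)) - 2 = -11.
Step 2. [(-((x - 7)^2)) - 2 = -11] add 2: x sits inside (… - 2) ⇒ sub: -((x - 7)^2) = -9.
Step 3. [-((x - 7)^2) = -9] flip signs both sides. So neg: (x - 7)^2 = 9.
Step 4. [(x - 7)^2 = 9] LHS squared, RHS 9 ≥ 0: apply √ (±), so sqrt: x - 7 = 3 or -3.
Step 5. [x - 7 = 3 or -3] the outer -7 inverts by adding 7. So sub: x = 10 or 4.

Answer: x ∈ {4, 10}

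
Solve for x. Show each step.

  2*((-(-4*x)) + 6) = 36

Step 1. [2*((-(-4*x)) + 6) = 36] LHS = 2·(…); ÷2 both sides, so div: (-(-4*x)) + 6 = 18.
Step 2. [(-(-4*x)) + 6 = 18] peel the +6: subtract 6 from each side. So sub: -(-4*x) = 12.
Step 3. [-(-4*x) = 12] leading − — multiply by −1 ⇒ neg: -4*x = -12.
Step 4. [-4*x = -12] leading coefficient -4: divide by -4. So div: x = 3.

Answer: x ∈ {3}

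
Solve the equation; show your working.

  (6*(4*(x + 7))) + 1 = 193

Step 1. [(6*(4*(x + 7))) + 1 = 193] 1 comes off first (subtract 1) ⇒ sub: 6*(4*(x + 7)) = 192.
Step 2. [6*(4*(x + 7)) = 192] divide by the outer 6, so div: 4*(x + 7) = 32.
Step 3. [4*(x + 7) = 32] 4 out front; divide by 4 ⇒ div: x + 7 = 8.
Step 4. [x + 7 = 8] +7 is outermost — subtract 7 both sides. So sub: x = 1.

Answer: x ∈ {1}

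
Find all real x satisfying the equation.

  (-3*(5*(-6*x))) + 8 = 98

Step 1. [(-3*(5*(-6*x))) + 8 = 98] peel the +8: subtract 8 from each side, so sub: -3*(5*(-6*x)) = 90.
Step 2. [-3*(5*(-6*x)) = 90] LHS = -3·(…); ÷-3 both sides, so div: 5*(-6*x) = -30.
Step 3. [5*(-6*x) = -30] 5·(inner) — divide through by 5 ⇒ div: -6*x = -6.
Step 4. [-6*x = -6] leading coefficient -6: divide by -6 ⇒ div: x = 1.

Answer: x ∈ {1}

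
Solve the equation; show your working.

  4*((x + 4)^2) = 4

Step 1. [4*((x + 4)^2) = 4] 4·(inner) — divide through by 4, so div: (x + 4)^2 = 1.
Step 2. [(x + 4)^2 = 1] √ both sides: 1 ≥ 0 gives two branches, so sqrt: x + 4 = 1 or -1.
Step 3. [x + 4 = 1 or -1] subtract 4: x sits inside (… + 4) ⇒ sub: x = -3 or -5.

Answer: x ∈ {-5, -3}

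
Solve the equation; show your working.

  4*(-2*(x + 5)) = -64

Step 1. [4*(-2*(x + 5)) = -64] 4 out front; divide by 4. So div: -2*(x + 5) = -16.
Step 2. [-2*(x + 5) = -16] LHS = -2·(…); ÷-2 both sides, so div: x + 5 = 8.
Step 3. [x + 5 = 8] 5 comes off first (subtract 5). So sub: x = 3.

Answer: x ∈ {3}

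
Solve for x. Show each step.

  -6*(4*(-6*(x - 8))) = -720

Step 1. [-6*(4*(-6*(x - 8))) = -720] -6 out front; divide by -6, so div: 4*(-6*(x - 8)) = 120.
Step 2. [4*(-6*(x - 8)) = 120] leading coefficient 4: divide by 4 ⇒ div: -6*(x - 8) = 30.
Step 3. [-6*(x - 8) = 30] divide by the outer -6 ⇒ div: x - 8 = -5.
Step 4. [x - 8 = -5] 8 comes off first (add 8). So sub: x = 3.

Answer: x ∈ {3}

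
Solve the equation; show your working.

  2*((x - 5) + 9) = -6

Step 1. [2*((x - 5) + 9) = -6] leading coefficient 2: divide by 2, so div: (x - 5) + 9 = -3.
Step 2. [(x - 5) + 9 = -3] 9 comes off first (subtract 9). So sub: x - 5 = -12.
Step 3. [x - 5 = -12] add 5: x sits inside (… - 5). So sub: x = -7.

Answer: x ∈ {-7}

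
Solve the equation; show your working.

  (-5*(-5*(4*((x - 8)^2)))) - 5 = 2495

Step 1. [(-5*(-5*(4*((x - 8)^2)))) - 5 = 2495] the outer -5 inverts by adding 5, so sub: -5*(-5*(4*((x - 8)^2))) = 2500.
Step 2. [-5*(-5*(4*((x - 8)^2))) = 2500] LHS = -5·(…); ÷-5 both sides ⇒ div: -5*(4*((x - 8)^2)) = -500.
Step 3. [-5*(4*((x - 8)^2)) = -500] -5·(inner) — divide through by -5 ⇒ div: 4*((x - 8)^2) = 100.
Step 4. [4*((x - 8)^2) = 100] leading coefficient 4: divide by 4. So div: (x - 8)^2 = 25.
Step 5. [(x - 8)^2 = 25] √ both sides: 25 ≥ 0 gives two branches, so sqrt: x - 8 = 5 or -5.
Step 6. [x - 8 = 5 or -5] the outer -8 inverts by adding 8 ⇒ sub: x = 13 or 3.

Answer: x ∈ {3, 13}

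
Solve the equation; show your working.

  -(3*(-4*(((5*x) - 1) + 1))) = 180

Step 1. [-(3*(-4*(((5*x) - 1) + 1))) = 180] leading − — multiply by −1, so neg: 3*(-4*(((5*x) - 1) + 1)) = -180.
Step 2. [3*(-4*(((5*x) - 1) + 1)) = -180] 3 out front; divide by 3 ⇒ div: -4*(((5*x) - 1) + 1) = -60.
Step 3. [-4*(((5*x) - 1) + 1) = -60] LHS = -4·(…); ÷-4 both sides, so div: ((5*x) - 1) + 1 = 15.
Step 4. [((5*x) - 1) + 1 = 15] 1 comes off first (subtract 1). So sub: (5*x) - 1 = 14.
Step 5. [(5*x) - 1 = 14] the outer -1 inverts by adding 1, so sub: 5*x = 15.
Step 6. [5*x = 15] 5 out front; divide by 5. So div: x = 3.

Answer: x ∈ {3}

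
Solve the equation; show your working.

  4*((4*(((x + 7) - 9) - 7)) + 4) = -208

Step 1. [4*((4*(((x + 7) - 9) - 7)) + 4) = -208] 4·(inner) — divide through by 4. So div: (4*(((x + 7) - 9) - 7)) + 4 = -52.
Step 2. [(4*(((x + 7) - 9) - 7)) + 4 = -52] 4 comes off first (subtract 4). So sub: 4*(((x + 7) - 9) - 7) = -56.
Step 3. [4*(((x + 7) - 9) - 7) = -56] leading coefficient 4: divide by 4 ⇒ div: ((x + 7) - 9) - 7 = -14.
Step 4. [((x + 7) - 9) - 7 = -14] -7 is outermost — add 7 both sides ⇒ sub: (x + 7) - 9 = -7.
Step 5. [(x + 7) - 9 = -7] 9 comes off first (add 9) ⇒ sub: x + 7 = 2.
Step 6. [x + 7 = 2] 7 comes off first (subtract 7) ⇒ sub: x = -5.

Answer: x ∈ {-5}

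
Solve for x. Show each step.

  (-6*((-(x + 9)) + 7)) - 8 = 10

Step 1. [(-6*((-(x + 9)) + 7)) - 8 = 10] the outer -8 inverts by adding 8 ⇒ sub: -6*((-(x + 9)) + 7) = 18.
Step 2. [-6*((-(x + 9)) + 7) = 18] -6 out front; divide by -6, so div: (-(x + 9)) + 7 = -3.
Step 3. [(-(x + 9)) + 7 = -3] +7 is outermost — subtract 7 both sides, so sub: -(x + 9) = -10.
Step 4. [-(x + 9) = -10] flip signs both sides, so neg: x + 9 = 10.
Step 5. [x + 9 = 10] the outer +9 inverts by subtracting 9, so sub: x = 1.

Answer: x ∈ {1}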